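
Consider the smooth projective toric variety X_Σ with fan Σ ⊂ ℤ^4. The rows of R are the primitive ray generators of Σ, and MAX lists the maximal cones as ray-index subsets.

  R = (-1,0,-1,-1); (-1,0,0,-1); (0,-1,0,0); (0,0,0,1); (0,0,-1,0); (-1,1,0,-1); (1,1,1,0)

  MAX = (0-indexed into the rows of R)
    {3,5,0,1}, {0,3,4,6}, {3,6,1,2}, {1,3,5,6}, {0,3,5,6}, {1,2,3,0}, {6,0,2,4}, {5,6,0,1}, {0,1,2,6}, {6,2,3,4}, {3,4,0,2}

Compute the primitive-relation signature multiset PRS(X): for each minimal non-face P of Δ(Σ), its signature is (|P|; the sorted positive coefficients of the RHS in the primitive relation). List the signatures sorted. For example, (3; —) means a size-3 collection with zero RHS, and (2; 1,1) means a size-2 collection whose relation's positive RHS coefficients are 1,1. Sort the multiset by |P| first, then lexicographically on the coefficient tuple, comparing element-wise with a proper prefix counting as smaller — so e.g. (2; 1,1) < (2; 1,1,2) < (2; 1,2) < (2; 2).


5 collections generate NE(X_Σ); each relation:

  • {1,4}:  v_{1} + v_{4} = v_{0}  ⇒ sig = (2; 1)
  • {2,5}:  v_{2} + v_{5} = v_{1}  ⇒ sig = (2; 1)
  • {4,5}:  v_{4} + v_{5} = 2·v_{0} + v_{3} + v_{6}  ⇒ sig = (2; 1,1,2)
  • {0,2,3,6}:  v_{0} + v_{2} + v_{3} + v_{6} = 0  ⇒ sig = (4; —)
  • {0,1,3,6}:  v_{0} + v_{1} + v_{3} + v_{6} = v_{5}  ⇒ sig = (4; 1)

so the primitive-relation signature multiset is
{ (2; 1) ×2,  (2; 1,1,2),  (4; —),  (4; 1) }


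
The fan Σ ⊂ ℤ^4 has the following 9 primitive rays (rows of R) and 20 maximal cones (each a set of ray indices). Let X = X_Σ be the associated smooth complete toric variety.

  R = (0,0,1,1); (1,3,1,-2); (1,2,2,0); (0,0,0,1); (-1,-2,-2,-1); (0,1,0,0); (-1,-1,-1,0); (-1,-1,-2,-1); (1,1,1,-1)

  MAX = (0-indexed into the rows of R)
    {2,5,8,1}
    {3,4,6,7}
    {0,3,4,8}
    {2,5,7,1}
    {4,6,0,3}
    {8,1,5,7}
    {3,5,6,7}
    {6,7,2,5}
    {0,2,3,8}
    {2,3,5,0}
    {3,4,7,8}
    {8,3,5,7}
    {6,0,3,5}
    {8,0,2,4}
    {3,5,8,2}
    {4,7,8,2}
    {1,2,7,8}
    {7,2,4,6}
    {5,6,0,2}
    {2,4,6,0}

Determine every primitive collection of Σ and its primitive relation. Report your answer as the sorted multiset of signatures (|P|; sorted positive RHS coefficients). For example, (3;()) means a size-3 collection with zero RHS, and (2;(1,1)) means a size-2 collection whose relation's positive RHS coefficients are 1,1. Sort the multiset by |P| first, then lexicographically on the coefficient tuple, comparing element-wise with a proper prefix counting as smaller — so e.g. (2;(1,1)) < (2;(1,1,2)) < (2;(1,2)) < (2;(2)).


Primitive collections (12):

  {0,7}:  v_{0} + v_{7} = v_{6} — sig = (2;(1))
  {4,5}:  v_{4} + v_{5} = v_{7} — sig = (2;(1))
  {6,8}:  v_{6} + v_{8} = v_{2} + v_{4} — sig = (2;(1,1))
  {1,4}:  v_{1} + v_{4} = v_{2} + 2·v_{7} + v_{8} — sig = (2;(1,1,2))
  {0,1}:  v_{0} + v_{1} = 2·v_{2} + v_{7} — sig = (2;(1,2))
  {1,3}:  v_{1} + v_{3} = 2·v_{5} + v_{8} — sig = (2;(1,2))
  {1,6}:  v_{1} + v_{6} = 2·v_{2} + 2·v_{7} — sig = (2;(2,2))
  {2,3,4}:  v_{2} + v_{3} + v_{4} = 0 — sig = (3;())
  {0,5,8}:  v_{0} + v_{5} + v_{8} = v_{2} — sig = (3;(1))
  {2,3,7}:  v_{2} + v_{3} + v_{7} = v_{5} — sig = (3;(1))
  {2,3,6}:  v_{2} + v_{3} + v_{6} = v_{0} + v_{5} — sig = (3;(1,1))
  {2,5,7,8}:  v_{2} + v_{5} + v_{7} + v_{8} = v_{1} — sig = (4;(1))

Sorted signature multiset PRS(X):
    |P|=2: 7 collections, coeffs (1), (1), (1,1), (1,1,2), (1,2), (1,2), (2,2)
    |P|=3: 4 collections, coeffs (), (1), (1), (1,1)
    |P|=4: 1 collection, coeffs (1)


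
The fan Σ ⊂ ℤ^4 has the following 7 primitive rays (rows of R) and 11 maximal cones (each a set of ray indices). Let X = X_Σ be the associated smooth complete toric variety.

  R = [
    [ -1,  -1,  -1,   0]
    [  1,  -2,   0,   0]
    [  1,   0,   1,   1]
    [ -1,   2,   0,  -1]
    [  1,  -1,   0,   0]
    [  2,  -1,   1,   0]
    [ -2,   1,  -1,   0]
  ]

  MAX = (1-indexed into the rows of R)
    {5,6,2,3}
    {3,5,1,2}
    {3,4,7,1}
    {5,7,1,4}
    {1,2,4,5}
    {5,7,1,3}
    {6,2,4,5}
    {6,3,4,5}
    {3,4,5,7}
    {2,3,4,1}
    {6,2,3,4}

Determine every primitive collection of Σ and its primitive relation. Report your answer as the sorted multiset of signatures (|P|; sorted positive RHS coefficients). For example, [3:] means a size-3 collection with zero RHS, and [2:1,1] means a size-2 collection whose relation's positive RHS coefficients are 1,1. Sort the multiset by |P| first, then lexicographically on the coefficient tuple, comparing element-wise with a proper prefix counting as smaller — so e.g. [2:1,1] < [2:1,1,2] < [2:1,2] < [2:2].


Σ has 5 primitive collections:

  {6,7}:  v_{6} + v_{7} = 0 ; sig = [2:]
  {1,6}:  v_{1} + v_{6} = v_{2} ; sig = [2:1]
  {2,7}:  v_{2} + v_{7} = v_{1} ; sig = [2:1]
  {1,3,4,5}:  v_{1} + v_{3} + v_{4} + v_{5} = 0 ; sig = [4:]
  {2,3,4,5}:  v_{2} + v_{3} + v_{4} + v_{5} = v_{6} ; sig = [4:1]

Hence PRS(X_Σ) =
{ [2:],  [2:1] ×2,  [4:],  [4:1] }


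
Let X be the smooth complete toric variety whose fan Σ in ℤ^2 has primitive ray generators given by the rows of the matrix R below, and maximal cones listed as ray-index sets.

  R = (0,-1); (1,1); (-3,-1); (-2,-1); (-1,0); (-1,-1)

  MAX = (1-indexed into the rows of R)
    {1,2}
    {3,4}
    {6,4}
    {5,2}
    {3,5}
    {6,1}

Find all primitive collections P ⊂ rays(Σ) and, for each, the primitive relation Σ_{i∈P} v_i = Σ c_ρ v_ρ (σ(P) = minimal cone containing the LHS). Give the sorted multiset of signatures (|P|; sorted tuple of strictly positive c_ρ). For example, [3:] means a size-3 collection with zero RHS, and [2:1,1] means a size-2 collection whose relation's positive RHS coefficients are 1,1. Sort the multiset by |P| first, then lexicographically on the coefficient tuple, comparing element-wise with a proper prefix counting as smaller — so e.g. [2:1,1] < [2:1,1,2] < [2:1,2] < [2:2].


9 minimal non-faces of Δ(Σ) (on 6 rays):

  {2,6}:  v_{2} + v_{6} = 0  so sig = [2:]
  {1,5}:  v_{1} + v_{5} = v_{6}  so sig = [2:1]
  {2,4}:  v_{2} + v_{4} = v_{5}  so sig = [2:1]
  {4,5}:  v_{4} + v_{5} = v_{3}  so sig = [2:1]
  {5,6}:  v_{5} + v_{6} = v_{4}  so sig = [2:1]
  {1,3}:  v_{1} + v_{3} = v_{4} + v_{6}  so sig = [2:1,1]
  {1,4}:  v_{1} + v_{4} = 2·v_{6}  so sig = [2:2]
  {2,3}:  v_{2} + v_{3} = 2·v_{5}  so sig = [2:2]
  {3,6}:  v_{3} + v_{6} = 2·v_{4}  so sig = [2:2]

Hence PRS(X_Σ) =
{ [2:],  [2:1] ×4,  [2:1,1],  [2:2] ×3 }


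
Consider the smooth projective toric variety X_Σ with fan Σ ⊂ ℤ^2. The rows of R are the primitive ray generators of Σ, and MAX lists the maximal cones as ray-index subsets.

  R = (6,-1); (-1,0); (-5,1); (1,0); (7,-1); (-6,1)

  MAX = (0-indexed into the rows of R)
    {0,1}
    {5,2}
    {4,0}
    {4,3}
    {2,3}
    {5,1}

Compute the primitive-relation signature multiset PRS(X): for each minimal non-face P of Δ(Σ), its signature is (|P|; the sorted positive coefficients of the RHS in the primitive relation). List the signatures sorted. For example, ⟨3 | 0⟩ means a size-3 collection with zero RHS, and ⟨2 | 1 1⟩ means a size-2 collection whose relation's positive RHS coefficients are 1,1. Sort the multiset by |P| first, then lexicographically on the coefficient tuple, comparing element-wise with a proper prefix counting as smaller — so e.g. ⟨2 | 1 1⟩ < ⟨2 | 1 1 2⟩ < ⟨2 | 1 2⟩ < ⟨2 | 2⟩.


|primitive collections| = 9. Relations:

  P = {0,5}:  v_{0} + v_{5} = 0  so sig = ⟨2 | 0⟩
  P = {1,3}:  v_{1} + v_{3} = 0  so sig = ⟨2 | 0⟩
  P = {0,2}:  v_{0} + v_{2} = v_{3}  so sig = ⟨2 | 1⟩
  P = {0,3}:  v_{0} + v_{3} = v_{4}  so sig = ⟨2 | 1⟩
  P = {1,2}:  v_{1} + v_{2} = v_{5}  so sig = ⟨2 | 1⟩
  P = {1,4}:  v_{1} + v_{4} = v_{0}  so sig = ⟨2 | 1⟩
  P = {3,5}:  v_{3} + v_{5} = v_{2}  so sig = ⟨2 | 1⟩
  P = {4,5}:  v_{4} + v_{5} = v_{3}  so sig = ⟨2 | 1⟩
  P = {2,4}:  v_{2} + v_{4} = 2·v_{3}  so sig = ⟨2 | 2⟩

Sorted signature multiset PRS(X):
[⟨2 | 0⟩, ⟨2 | 0⟩, ⟨2 | 1⟩, ⟨2 | 1⟩, ⟨2 | 1⟩, ⟨2 | 1⟩, ⟨2 | 1⟩, ⟨2 | 1⟩, ⟨2 | 2⟩]


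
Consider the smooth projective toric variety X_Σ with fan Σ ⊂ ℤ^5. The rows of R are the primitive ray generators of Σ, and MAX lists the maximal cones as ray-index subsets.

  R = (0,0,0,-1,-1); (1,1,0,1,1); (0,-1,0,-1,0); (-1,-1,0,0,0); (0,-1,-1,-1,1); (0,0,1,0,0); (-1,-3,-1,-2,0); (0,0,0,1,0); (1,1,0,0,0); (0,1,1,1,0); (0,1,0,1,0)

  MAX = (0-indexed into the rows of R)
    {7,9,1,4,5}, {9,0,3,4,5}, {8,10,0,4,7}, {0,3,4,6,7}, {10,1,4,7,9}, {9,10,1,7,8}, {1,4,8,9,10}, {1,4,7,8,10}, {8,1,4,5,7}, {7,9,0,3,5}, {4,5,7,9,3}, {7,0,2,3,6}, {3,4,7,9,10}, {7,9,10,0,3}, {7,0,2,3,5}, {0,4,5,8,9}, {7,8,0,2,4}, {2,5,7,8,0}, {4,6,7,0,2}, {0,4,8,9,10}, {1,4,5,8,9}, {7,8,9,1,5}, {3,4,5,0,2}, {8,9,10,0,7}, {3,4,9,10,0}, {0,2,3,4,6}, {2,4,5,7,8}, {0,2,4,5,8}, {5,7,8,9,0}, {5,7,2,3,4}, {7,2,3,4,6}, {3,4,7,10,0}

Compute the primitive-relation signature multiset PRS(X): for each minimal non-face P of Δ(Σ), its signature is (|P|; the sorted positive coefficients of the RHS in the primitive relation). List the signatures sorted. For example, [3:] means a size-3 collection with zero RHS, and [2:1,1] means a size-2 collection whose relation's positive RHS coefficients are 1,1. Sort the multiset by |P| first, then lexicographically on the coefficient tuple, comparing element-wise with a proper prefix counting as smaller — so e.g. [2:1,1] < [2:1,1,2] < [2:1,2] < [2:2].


Δ(Σ) — 11 vertices, 16 min non-faces:

  • {2,10}:  v_{2} + v_{10} = 0  ⇒ sig = [2:]
  • {3,8}:  v_{3} + v_{8} = 0  ⇒ sig = [2:]
  • {0,1}:  v_{0} + v_{1} = v_{8}  ⇒ sig = [2:1]
  • {2,9}:  v_{2} + v_{9} = v_{5}  ⇒ sig = [2:1]
  • {5,10}:  v_{5} + v_{10} = v_{9}  ⇒ sig = [2:1]
  • {6,9}:  v_{6} + v_{9} = v_{2} + v_{3}  ⇒ sig = [2:1,1]
  • {1,3}:  v_{1} + v_{3} = v_{4} + v_{7} + v_{9}  ⇒ sig = [2:1,1,1]
  • {1,6}:  v_{1} + v_{6} = v_{2} + v_{4} + v_{7}  ⇒ sig = [2:1,1,1]
  • {1,2}:  v_{1} + v_{2} = v_{4} + v_{5} + v_{7} + v_{8}  ⇒ sig = [2:1,1,1,1]
  • {6,8}:  v_{6} + v_{8} = v_{0} + v_{2} + v_{4} + v_{7}  ⇒ sig = [2:1,1,1,1]
  • {6,10}:  v_{6} + v_{10} = v_{0} + v_{3} + v_{4} + v_{7}  ⇒ sig = [2:1,1,1,1]
  • {5,6}:  v_{5} + v_{6} = 2·v_{2} + v_{3}  ⇒ sig = [2:1,2]
  • {0,4,7,9}:  v_{0} + v_{4} + v_{7} + v_{9} = 0  ⇒ sig = [4:]
  • {0,4,5,7}:  v_{0} + v_{4} + v_{5} + v_{7} = v_{2}  ⇒ sig = [4:1]
  • {4,7,8,9}:  v_{4} + v_{7} + v_{8} + v_{9} = v_{1}  ⇒ sig = [4:1]
  • {0,2,3,4,7}:  v_{0} + v_{2} + v_{3} + v_{4} + v_{7} = v_{6}  ⇒ sig = [5:1]

Signatures (|P|; sorted positive RHS coefficients), sorted:
[[2:], [2:], [2:1], [2:1], [2:1], [2:1,1], [2:1,1,1], [2:1,1,1], [2:1,1,1,1], [2:1,1,1,1], [2:1,1,1,1], [2:1,2], [4:], [4:1], [4:1], [5:1]]


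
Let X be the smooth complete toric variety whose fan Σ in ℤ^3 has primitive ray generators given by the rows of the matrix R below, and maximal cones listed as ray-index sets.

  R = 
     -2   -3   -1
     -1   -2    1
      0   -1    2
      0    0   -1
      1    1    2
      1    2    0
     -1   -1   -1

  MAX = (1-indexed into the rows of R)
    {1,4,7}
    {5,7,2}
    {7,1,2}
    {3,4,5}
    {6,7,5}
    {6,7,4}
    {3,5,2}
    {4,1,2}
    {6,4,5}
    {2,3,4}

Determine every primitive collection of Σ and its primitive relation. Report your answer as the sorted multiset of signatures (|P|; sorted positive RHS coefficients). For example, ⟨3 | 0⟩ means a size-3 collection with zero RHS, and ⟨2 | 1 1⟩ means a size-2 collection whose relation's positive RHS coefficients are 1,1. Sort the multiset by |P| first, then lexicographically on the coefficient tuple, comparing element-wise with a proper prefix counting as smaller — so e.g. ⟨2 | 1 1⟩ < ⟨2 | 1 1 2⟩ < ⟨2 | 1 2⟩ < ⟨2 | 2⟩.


Primitive collections (9):

  {1,5}:  v_{1} + v_{5} = v_{2}  →  sig = ⟨2 | 1⟩
  {1,6}:  v_{1} + v_{6} = v_{7}  →  sig = ⟨2 | 1⟩
  {3,6}:  v_{3} + v_{6} = v_{5}  →  sig = ⟨2 | 1⟩
  {3,7}:  v_{3} + v_{7} = v_{2}  →  sig = ⟨2 | 1⟩
  {2,6}:  v_{2} + v_{6} = v_{5} + v_{7}  →  sig = ⟨2 | 1 1⟩
  {1,3}:  v_{1} + v_{3} = 2·v_{2} + v_{4}  →  sig = ⟨2 | 1 2⟩
  {4,5,7}:  v_{4} + v_{5} + v_{7} = 0  →  sig = ⟨3 | 0⟩
  {2,4,5}:  v_{2} + v_{4} + v_{5} = v_{3}  →  sig = ⟨3 | 1⟩
  {2,4,7}:  v_{2} + v_{4} + v_{7} = v_{1}  →  sig = ⟨3 | 1⟩

Hence PRS(X_Σ) =
    ⟨2 | 1⟩
    ⟨2 | 1⟩
    ⟨2 | 1⟩
    ⟨2 | 1⟩
    ⟨2 | 1 1⟩
    ⟨2 | 1 2⟩
    ⟨3 | 0⟩
    ⟨3 | 1⟩
    ⟨3 | 1⟩


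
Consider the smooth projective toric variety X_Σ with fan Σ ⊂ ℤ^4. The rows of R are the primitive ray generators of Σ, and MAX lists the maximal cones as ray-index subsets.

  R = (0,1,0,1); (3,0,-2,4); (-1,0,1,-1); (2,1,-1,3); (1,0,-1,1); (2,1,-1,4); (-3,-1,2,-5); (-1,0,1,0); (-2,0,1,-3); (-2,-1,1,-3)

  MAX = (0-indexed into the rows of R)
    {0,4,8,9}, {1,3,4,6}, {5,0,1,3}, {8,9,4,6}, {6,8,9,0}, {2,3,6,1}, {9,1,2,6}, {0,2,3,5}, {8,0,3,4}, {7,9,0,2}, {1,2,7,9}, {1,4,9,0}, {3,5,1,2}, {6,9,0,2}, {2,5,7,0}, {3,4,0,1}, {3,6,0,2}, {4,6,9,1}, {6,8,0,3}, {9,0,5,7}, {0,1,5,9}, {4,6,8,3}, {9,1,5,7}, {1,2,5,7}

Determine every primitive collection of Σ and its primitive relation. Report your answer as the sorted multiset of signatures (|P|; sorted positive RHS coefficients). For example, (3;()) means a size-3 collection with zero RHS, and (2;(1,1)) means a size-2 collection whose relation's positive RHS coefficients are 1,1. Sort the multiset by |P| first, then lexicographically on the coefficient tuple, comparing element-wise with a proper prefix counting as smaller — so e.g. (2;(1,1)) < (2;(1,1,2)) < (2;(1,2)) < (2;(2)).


Δ(Σ) — 10 vertices, 16 min non-faces:

  {2,4}:  v_{2} + v_{4} = 0  →  sig = (2;())
  {3,9}:  v_{3} + v_{9} = 0  →  sig = (2;())
  {1,8}:  v_{1} + v_{8} = v_{4}  →  sig = (2;(1))
  {5,6}:  v_{5} + v_{6} = v_{2}  →  sig = (2;(1))
  {5,8}:  v_{5} + v_{8} = v_{0}  →  sig = (2;(1))
  {2,8}:  v_{2} + v_{8} = v_{0} + v_{6}  →  sig = (2;(1,1))
  {3,7}:  v_{3} + v_{7} = v_{2} + v_{5}  →  sig = (2;(1,1))
  {4,5}:  v_{4} + v_{5} = v_{0} + v_{1}  →  sig = (2;(1,1))
  {4,7}:  v_{4} + v_{7} = v_{5} + v_{9}  →  sig = (2;(1,1))
  {7,8}:  v_{7} + v_{8} = v_{0} + v_{2} + v_{9}  →  sig = (2;(1,1,1))
  {6,7}:  v_{6} + v_{7} = 2·v_{2} + v_{9}  →  sig = (2;(1,2))
  {0,1,6}:  v_{0} + v_{1} + v_{6} = 0  →  sig = (3;())
  {0,1,2}:  v_{0} + v_{1} + v_{2} = v_{5}  →  sig = (3;(1))
  {0,4,6}:  v_{0} + v_{4} + v_{6} = v_{8}  →  sig = (3;(1))
  {2,5,9}:  v_{2} + v_{5} + v_{9} = v_{7}  →  sig = (3;(1))
  {0,1,7}:  v_{0} + v_{1} + v_{7} = 2·v_{5} + v_{9}  →  sig = (3;(1,2))

Sorted signature multiset PRS(X):
    (2;())
    (2;())
    (2;(1))
    (2;(1))
    (2;(1))
    (2;(1,1))
    (2;(1,1))
    (2;(1,1))
    (2;(1,1))
    (2;(1,1,1))
    (2;(1,2))
    (3;())
    (3;(1))
    (3;(1))
    (3;(1))
    (3;(1,2))


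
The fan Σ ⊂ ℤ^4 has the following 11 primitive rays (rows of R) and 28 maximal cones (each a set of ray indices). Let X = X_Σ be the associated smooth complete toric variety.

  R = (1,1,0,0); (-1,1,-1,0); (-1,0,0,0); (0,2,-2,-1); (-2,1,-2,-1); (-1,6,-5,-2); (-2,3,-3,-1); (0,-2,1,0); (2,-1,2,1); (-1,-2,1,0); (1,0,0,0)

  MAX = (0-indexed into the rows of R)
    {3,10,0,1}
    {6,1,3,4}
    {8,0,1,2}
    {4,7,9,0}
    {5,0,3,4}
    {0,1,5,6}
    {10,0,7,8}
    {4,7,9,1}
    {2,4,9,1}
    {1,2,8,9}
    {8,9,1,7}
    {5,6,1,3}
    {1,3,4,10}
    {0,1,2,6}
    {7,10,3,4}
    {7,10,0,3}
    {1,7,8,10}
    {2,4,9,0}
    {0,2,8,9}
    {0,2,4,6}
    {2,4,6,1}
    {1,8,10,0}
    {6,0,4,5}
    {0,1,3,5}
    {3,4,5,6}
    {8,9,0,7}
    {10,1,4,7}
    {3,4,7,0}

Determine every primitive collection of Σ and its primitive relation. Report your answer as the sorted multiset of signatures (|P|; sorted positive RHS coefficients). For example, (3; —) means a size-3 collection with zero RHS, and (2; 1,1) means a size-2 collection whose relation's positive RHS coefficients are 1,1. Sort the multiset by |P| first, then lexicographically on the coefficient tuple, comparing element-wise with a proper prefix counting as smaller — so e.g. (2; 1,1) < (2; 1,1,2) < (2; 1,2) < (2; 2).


Minimal non-faces — 23 found among 11 rays, 28 max cones:

  {2,10}:  v_{2} + v_{10} = 0  ⟹  sig = (2; —)
  {4,8}:  v_{4} + v_{8} = 0  ⟹  sig = (2; —)
  {2,7}:  v_{2} + v_{7} = v_{9}  ⟹  sig = (2; 1)
  {6,7}:  v_{6} + v_{7} = v_{4}  ⟹  sig = (2; 1)
  {9,10}:  v_{9} + v_{10} = v_{7}  ⟹  sig = (2; 1)
  {2,3}:  v_{2} + v_{3} = v_{0} + v_{4}  ⟹  sig = (2; 1,1)
  {3,8}:  v_{3} + v_{8} = v_{0} + v_{10}  ⟹  sig = (2; 1,1)
  {6,8}:  v_{6} + v_{8} = v_{0} + v_{1}  ⟹  sig = (2; 1,1)
  {6,9}:  v_{6} + v_{9} = v_{2} + v_{4}  ⟹  sig = (2; 1,1)
  {6,10}:  v_{6} + v_{10} = v_{1} + v_{3}  ⟹  sig = (2; 1,1)
  {3,9}:  v_{3} + v_{9} = v_{0} + v_{4} + v_{7}  ⟹  sig = (2; 1,1,1)
  {5,7}:  v_{5} + v_{7} = v_{0} + v_{3} + v_{4}  ⟹  sig = (2; 1,1,1)
  {2,5}:  v_{2} + v_{5} = 2·v_{0} + v_{4} + v_{6}  ⟹  sig = (2; 1,1,2)
  {5,8}:  v_{5} + v_{8} = 2·v_{0} + v_{1} + v_{3}  ⟹  sig = (2; 1,1,2)
  {5,10}:  v_{5} + v_{10} = v_{0} + v_{1} + 2·v_{3}  ⟹  sig = (2; 1,1,2)
  {5,9}:  v_{5} + v_{9} = 2·v_{0} + 2·v_{4}  ⟹  sig = (2; 2,2)
  {0,1,7}:  v_{0} + v_{1} + v_{7} = 0  ⟹  sig = (3; —)
  {0,1,4}:  v_{0} + v_{1} + v_{4} = v_{6}  ⟹  sig = (3; 1)
  {0,1,9}:  v_{0} + v_{1} + v_{9} = v_{2}  ⟹  sig = (3; 1)
  {0,3,6}:  v_{0} + v_{3} + v_{6} = v_{5}  ⟹  sig = (3; 1)
  {0,4,10}:  v_{0} + v_{4} + v_{10} = v_{3}  ⟹  sig = (3; 1)
  {1,3,7}:  v_{1} + v_{3} + v_{7} = v_{4} + v_{10}  ⟹  sig = (3; 1,1)
  {1,4,5}:  v_{1} + v_{4} + v_{5} = v_{3} + 2·v_{6}  ⟹  sig = (3; 1,2)

Signatures (|P|; sorted positive RHS coefficients), sorted:
[(2; —), (2; —), (2; 1), (2; 1), (2; 1), (2; 1,1), (2; 1,1), (2; 1,1), (2; 1,1), (2; 1,1), (2; 1,1,1), (2; 1,1,1), (2; 1,1,2), (2; 1,1,2), (2; 1,1,2), (2; 2,2), (3; —), (3; 1), (3; 1), (3; 1), (3; 1), (3; 1,1), (3; 1,2)]


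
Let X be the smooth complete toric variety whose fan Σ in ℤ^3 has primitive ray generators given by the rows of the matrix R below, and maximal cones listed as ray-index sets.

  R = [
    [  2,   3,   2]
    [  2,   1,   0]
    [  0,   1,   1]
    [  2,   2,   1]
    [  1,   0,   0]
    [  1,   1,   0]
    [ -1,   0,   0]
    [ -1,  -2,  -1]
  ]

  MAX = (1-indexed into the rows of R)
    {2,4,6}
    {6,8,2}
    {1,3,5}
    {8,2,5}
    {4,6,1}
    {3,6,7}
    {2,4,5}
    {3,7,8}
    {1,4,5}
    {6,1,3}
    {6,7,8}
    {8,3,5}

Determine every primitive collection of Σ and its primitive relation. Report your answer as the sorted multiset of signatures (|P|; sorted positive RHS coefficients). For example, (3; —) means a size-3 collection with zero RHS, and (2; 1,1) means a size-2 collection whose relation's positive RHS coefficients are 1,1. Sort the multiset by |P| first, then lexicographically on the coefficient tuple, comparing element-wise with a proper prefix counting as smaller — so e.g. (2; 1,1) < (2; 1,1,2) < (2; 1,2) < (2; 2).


Primitive collections (11):

  {5,7}:  v_{5} + v_{7} = 0 ; sig = (2; —)
  {2,3}:  v_{2} + v_{3} = v_{4} ; sig = (2; 1)
  {2,7}:  v_{2} + v_{7} = v_{6} ; sig = (2; 1)
  {3,4}:  v_{3} + v_{4} = v_{1} ; sig = (2; 1)
  {4,8}:  v_{4} + v_{8} = v_{5} ; sig = (2; 1)
  {5,6}:  v_{5} + v_{6} = v_{2} ; sig = (2; 1)
  {1,8}:  v_{1} + v_{8} = v_{3} + v_{5} ; sig = (2; 1,1)
  {4,7}:  v_{4} + v_{7} = v_{3} + v_{6} ; sig = (2; 1,1)
  {1,7}:  v_{1} + v_{7} = 2·v_{3} + v_{6} ; sig = (2; 1,2)
  {1,2}:  v_{1} + v_{2} = 2·v_{4} ; sig = (2; 2)
  {3,6,8}:  v_{3} + v_{6} + v_{8} = 0 ; sig = (3; —)

Hence PRS(X_Σ) =
{ (2; —),  (2; 1) ×5,  (2; 1,1) ×2,  (2; 1,2),  (2; 2),  (3; —) }


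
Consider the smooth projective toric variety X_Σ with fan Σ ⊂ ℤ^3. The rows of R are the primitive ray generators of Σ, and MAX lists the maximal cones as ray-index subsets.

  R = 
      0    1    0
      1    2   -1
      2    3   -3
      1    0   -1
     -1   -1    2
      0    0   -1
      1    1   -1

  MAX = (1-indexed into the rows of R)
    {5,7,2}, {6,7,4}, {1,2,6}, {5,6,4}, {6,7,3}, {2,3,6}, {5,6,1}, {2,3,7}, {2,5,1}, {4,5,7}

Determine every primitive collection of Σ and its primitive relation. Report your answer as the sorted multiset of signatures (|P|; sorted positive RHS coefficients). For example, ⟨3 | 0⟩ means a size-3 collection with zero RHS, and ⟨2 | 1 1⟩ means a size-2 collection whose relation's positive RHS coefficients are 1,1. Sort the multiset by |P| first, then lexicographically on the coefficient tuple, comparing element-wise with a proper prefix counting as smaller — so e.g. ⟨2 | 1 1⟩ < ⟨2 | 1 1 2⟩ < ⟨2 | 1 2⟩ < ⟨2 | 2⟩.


9 minimal non-faces of Δ(Σ) (on 7 rays):

  P = {1,4}:  v_{1} + v_{4} = v_{7} ; sig = ⟨2 | 1⟩
  P = {1,7}:  v_{1} + v_{7} = v_{2} ; sig = ⟨2 | 1⟩
  P = {3,5}:  v_{3} + v_{5} = v_{2} ; sig = ⟨2 | 1⟩
  P = {1,3}:  v_{1} + v_{3} = 2·v_{2} + v_{6} ; sig = ⟨2 | 1 2⟩
  P = {3,4}:  v_{3} + v_{4} = v_{6} + 3·v_{7} ; sig = ⟨2 | 1 3⟩
  P = {2,4}:  v_{2} + v_{4} = 2·v_{7} ; sig = ⟨2 | 2⟩
  P = {5,6,7}:  v_{5} + v_{6} + v_{7} = 0 ; sig = ⟨3 | 0⟩
  P = {2,5,6}:  v_{2} + v_{5} + v_{6} = v_{1} ; sig = ⟨3 | 1⟩
  P = {2,6,7}:  v_{2} + v_{6} + v_{7} = v_{3} ; sig = ⟨3 | 1⟩

Sorted signature multiset PRS(X):
[⟨2 | 1⟩, ⟨2 | 1⟩, ⟨2 | 1⟩, ⟨2 | 1 2⟩, ⟨2 | 1 3⟩, ⟨2 | 2⟩, ⟨3 | 0⟩, ⟨3 | 1⟩, ⟨3 | 1⟩]


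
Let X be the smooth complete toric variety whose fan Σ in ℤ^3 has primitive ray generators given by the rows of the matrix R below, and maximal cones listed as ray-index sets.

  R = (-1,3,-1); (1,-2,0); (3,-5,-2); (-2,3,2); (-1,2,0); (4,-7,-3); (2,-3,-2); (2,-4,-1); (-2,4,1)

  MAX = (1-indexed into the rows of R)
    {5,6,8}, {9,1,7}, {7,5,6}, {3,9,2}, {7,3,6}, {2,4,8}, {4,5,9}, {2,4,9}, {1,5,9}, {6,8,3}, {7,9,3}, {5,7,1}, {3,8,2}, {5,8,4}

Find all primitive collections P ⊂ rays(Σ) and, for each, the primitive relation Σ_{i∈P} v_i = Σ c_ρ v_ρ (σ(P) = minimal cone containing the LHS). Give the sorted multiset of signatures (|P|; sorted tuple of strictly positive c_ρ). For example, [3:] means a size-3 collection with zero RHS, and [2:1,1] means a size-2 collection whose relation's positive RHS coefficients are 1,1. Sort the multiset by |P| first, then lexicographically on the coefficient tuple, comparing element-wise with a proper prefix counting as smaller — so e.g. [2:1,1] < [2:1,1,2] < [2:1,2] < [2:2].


Primitive collections (16):

  P = {2,5}:  v_{2} + v_{5} = 0  ⇒ sig = [2:]
  P = {4,7}:  v_{4} + v_{7} = 0  ⇒ sig = [2:]
  P = {8,9}:  v_{8} + v_{9} = 0  ⇒ sig = [2:]
  P = {2,7}:  v_{2} + v_{7} = v_{3}  ⇒ sig = [2:1]
  P = {3,4}:  v_{3} + v_{4} = v_{2}  ⇒ sig = [2:1]
  P = {3,5}:  v_{3} + v_{5} = v_{7}  ⇒ sig = [2:1]
  P = {4,6}:  v_{4} + v_{6} = v_{8}  ⇒ sig = [2:1]
  P = {6,9}:  v_{6} + v_{9} = v_{7}  ⇒ sig = [2:1]
  P = {7,8}:  v_{7} + v_{8} = v_{6}  ⇒ sig = [2:1]
  P = {1,2}:  v_{1} + v_{2} = v_{7} + v_{9}  ⇒ sig = [2:1,1]
  P = {1,4}:  v_{1} + v_{4} = v_{5} + v_{9}  ⇒ sig = [2:1,1]
  P = {1,8}:  v_{1} + v_{8} = v_{5} + v_{7}  ⇒ sig = [2:1,1]
  P = {2,6}:  v_{2} + v_{6} = v_{3} + v_{8}  ⇒ sig = [2:1,1]
  P = {1,3}:  v_{1} + v_{3} = 2·v_{7} + v_{9}  ⇒ sig = [2:1,2]
  P = {1,6}:  v_{1} + v_{6} = v_{5} + 2·v_{7}  ⇒ sig = [2:1,2]
  P = {5,7,9}:  v_{5} + v_{7} + v_{9} = v_{1}  ⇒ sig = [3:1]

Hence PRS(X_Σ) =
{ [2:] ×3,  [2:1] ×6,  [2:1,1] ×4,  [2:1,2] ×2,  [3:1] }


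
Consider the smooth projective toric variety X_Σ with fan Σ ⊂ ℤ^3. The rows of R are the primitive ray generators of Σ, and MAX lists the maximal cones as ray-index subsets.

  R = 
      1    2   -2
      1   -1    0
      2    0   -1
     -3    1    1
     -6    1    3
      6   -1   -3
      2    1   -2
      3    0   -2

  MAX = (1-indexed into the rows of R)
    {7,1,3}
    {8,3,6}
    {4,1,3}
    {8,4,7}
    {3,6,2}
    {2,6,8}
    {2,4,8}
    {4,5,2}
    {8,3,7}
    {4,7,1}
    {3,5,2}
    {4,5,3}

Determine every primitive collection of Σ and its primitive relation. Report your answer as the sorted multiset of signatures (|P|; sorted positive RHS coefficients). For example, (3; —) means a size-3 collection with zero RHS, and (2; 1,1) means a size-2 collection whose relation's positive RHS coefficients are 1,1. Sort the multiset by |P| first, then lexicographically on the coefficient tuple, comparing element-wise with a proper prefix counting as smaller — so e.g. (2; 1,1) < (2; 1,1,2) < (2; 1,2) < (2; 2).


Minimal non-faces — 14 found among 8 rays, 12 max cones:

  P = {5,6}:  v_{5} + v_{6} = 0 ; sig = (2; —)
  P = {1,2}:  v_{1} + v_{2} = v_{7} ; sig = (2; 1)
  P = {2,7}:  v_{2} + v_{7} = v_{8} ; sig = (2; 1)
  P = {4,6}:  v_{4} + v_{6} = v_{8} ; sig = (2; 1)
  P = {5,8}:  v_{5} + v_{8} = v_{4} ; sig = (2; 1)
  P = {1,6}:  v_{1} + v_{6} = v_{3} + v_{7} + v_{8} ; sig = (2; 1,1,1)
  P = {5,7}:  v_{5} + v_{7} = v_{3} + 2·v_{4} ; sig = (2; 1,2)
  P = {6,7}:  v_{6} + v_{7} = v_{3} + 2·v_{8} ; sig = (2; 1,2)
  P = {1,8}:  v_{1} + v_{8} = 2·v_{7} ; sig = (2; 2)
  P = {1,5}:  v_{1} + v_{5} = 2·v_{3} + 3·v_{4} ; sig = (2; 2,3)
  P = {2,3,4}:  v_{2} + v_{3} + v_{4} = 0 ; sig = (3; —)
  P = {2,3,8}:  v_{2} + v_{3} + v_{8} = v_{6} ; sig = (3; 1)
  P = {3,4,7}:  v_{3} + v_{4} + v_{7} = v_{1} ; sig = (3; 1)
  P = {3,4,8}:  v_{3} + v_{4} + v_{8} = v_{7} ; sig = (3; 1)

Hence PRS(X_Σ) =
{ (2; —),  (2; 1) ×4,  (2; 1,1,1),  (2; 1,2) ×2,  (2; 2),  (2; 2,3),  (3; —),  (3; 1) ×3 }


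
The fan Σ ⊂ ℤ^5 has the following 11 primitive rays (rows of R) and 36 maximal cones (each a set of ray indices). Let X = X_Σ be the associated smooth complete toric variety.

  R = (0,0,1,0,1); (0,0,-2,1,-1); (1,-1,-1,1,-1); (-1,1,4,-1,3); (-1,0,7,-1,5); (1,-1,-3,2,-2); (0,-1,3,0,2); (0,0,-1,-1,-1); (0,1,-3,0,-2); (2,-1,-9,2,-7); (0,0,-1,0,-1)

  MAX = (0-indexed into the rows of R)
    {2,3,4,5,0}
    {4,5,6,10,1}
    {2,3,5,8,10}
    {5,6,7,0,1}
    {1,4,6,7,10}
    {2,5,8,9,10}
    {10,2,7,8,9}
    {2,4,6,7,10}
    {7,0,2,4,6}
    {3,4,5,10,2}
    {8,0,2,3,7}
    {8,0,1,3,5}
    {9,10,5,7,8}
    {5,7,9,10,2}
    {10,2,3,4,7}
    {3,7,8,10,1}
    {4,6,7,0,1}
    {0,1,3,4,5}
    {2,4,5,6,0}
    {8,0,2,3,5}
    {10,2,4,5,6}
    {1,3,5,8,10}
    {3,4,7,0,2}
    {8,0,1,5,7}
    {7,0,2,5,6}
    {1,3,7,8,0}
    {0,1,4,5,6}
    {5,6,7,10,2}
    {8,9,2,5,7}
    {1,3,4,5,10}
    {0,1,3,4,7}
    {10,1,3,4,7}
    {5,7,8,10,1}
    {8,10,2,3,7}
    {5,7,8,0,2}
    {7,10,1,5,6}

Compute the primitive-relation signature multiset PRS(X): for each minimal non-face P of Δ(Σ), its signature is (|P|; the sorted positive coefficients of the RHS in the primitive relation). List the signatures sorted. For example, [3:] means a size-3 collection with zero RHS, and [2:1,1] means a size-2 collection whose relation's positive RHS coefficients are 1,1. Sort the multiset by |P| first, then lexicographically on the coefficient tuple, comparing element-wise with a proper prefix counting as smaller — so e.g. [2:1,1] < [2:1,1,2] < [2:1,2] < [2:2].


13 collections generate NE(X_Σ); each relation:

  {0,10}:  v_{0} + v_{10} = 0 ; sig = [2:]
  {6,8}:  v_{6} + v_{8} = 0 ; sig = [2:]
  {1,2}:  v_{1} + v_{2} = v_{5} ; sig = [2:1]
  {3,6}:  v_{3} + v_{6} = v_{4} ; sig = [2:1]
  {4,8}:  v_{4} + v_{8} = v_{3} ; sig = [2:1]
  {4,9}:  v_{4} + v_{9} = v_{2} + v_{10} ; sig = [2:1,1]
  {3,9}:  v_{3} + v_{9} = v_{2} + v_{8} + v_{10} ; sig = [2:1,1,1]
  {0,9}:  v_{0} + v_{9} = v_{2} + v_{5} + v_{7} + v_{8} ; sig = [2:1,1,1,1]
  {6,9}:  v_{6} + v_{9} = v_{2} + v_{5} + v_{7} + v_{10} ; sig = [2:1,1,1,1]
  {1,9}:  v_{1} + v_{9} = 2·v_{5} + v_{7} + v_{8} + v_{10} ; sig = [2:1,1,1,2]
  {3,5,7}:  v_{3} + v_{5} + v_{7} = 0 ; sig = [3:]
  {4,5,7}:  v_{4} + v_{5} + v_{7} = v_{6} ; sig = [3:1]
  {2,5,7,8,10}:  v_{2} + v_{5} + v_{7} + v_{8} + v_{10} = v_{9} ; sig = [5:1]

Sorted signature multiset PRS(X):
{ [2:] ×2,  [2:1] ×3,  [2:1,1],  [2:1,1,1],  [2:1,1,1,1] ×2,  [2:1,1,1,2],  [3:],  [3:1],  [5:1] }


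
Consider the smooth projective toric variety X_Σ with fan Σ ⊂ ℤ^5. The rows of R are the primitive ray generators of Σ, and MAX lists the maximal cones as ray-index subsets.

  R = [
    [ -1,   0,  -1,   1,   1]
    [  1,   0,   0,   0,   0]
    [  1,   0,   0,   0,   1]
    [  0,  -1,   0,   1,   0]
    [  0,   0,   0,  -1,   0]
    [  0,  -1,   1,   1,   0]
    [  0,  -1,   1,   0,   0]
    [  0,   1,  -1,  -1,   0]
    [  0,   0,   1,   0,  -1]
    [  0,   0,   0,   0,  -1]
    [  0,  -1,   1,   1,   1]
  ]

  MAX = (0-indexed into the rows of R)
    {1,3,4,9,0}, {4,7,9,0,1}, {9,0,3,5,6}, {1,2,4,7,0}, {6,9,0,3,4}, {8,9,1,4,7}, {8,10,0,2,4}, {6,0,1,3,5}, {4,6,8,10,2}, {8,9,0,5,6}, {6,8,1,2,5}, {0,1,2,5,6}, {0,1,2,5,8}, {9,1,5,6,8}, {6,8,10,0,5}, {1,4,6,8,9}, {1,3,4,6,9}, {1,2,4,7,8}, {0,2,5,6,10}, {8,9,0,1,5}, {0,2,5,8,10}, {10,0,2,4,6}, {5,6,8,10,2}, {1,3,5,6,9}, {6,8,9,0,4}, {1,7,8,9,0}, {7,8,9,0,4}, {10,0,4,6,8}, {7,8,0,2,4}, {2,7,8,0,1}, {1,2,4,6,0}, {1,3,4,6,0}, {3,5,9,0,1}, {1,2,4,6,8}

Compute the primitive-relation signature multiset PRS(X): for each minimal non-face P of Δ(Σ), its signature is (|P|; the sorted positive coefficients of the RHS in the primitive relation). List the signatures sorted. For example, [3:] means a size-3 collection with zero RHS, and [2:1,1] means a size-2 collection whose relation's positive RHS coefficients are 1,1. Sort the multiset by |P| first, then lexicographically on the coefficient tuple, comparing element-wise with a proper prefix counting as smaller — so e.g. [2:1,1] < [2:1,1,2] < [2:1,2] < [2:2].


Minimal non-faces — 15 found among 11 rays, 34 max cones:

  {5,7}:  v_{5} + v_{7} = 0  →  sig = [2:]
  {2,9}:  v_{2} + v_{9} = v_{1}  →  sig = [2:1]
  {4,5}:  v_{4} + v_{5} = v_{6}  →  sig = [2:1]
  {6,7}:  v_{6} + v_{7} = v_{4}  →  sig = [2:1]
  {9,10}:  v_{9} + v_{10} = v_{5}  →  sig = [2:1]
  {1,10}:  v_{1} + v_{10} = v_{2} + v_{5}  →  sig = [2:1,1]
  {3,8}:  v_{3} + v_{8} = v_{5} + v_{9}  →  sig = [2:1,1]
  {3,7}:  v_{3} + v_{7} = v_{0} + v_{1} + v_{4} + v_{9}  →  sig = [2:1,1,1,1]
  {3,10}:  v_{3} + v_{10} = v_{0} + v_{1} + v_{5} + v_{6}  →  sig = [2:1,1,1,1]
  {7,10}:  v_{7} + v_{10} = v_{0} + v_{2} + v_{4} + v_{8}  →  sig = [2:1,1,1,1]
  {2,3}:  v_{2} + v_{3} = v_{0} + 2·v_{1} + v_{6}  →  sig = [2:1,1,2]
  {0,1,4,8}:  v_{0} + v_{1} + v_{4} + v_{8} = 0  →  sig = [4:]
  {0,1,6,8}:  v_{0} + v_{1} + v_{6} + v_{8} = v_{5}  →  sig = [4:1]
  {0,1,6,9}:  v_{0} + v_{1} + v_{6} + v_{9} = v_{3}  →  sig = [4:1]
  {0,2,6,8}:  v_{0} + v_{2} + v_{6} + v_{8} = v_{10}  →  sig = [4:1]

so the primitive-relation signature multiset is
[[2:], [2:1], [2:1], [2:1], [2:1], [2:1,1], [2:1,1], [2:1,1,1,1], [2:1,1,1,1], [2:1,1,1,1], [2:1,1,2], [4:], [4:1], [4:1], [4:1]]


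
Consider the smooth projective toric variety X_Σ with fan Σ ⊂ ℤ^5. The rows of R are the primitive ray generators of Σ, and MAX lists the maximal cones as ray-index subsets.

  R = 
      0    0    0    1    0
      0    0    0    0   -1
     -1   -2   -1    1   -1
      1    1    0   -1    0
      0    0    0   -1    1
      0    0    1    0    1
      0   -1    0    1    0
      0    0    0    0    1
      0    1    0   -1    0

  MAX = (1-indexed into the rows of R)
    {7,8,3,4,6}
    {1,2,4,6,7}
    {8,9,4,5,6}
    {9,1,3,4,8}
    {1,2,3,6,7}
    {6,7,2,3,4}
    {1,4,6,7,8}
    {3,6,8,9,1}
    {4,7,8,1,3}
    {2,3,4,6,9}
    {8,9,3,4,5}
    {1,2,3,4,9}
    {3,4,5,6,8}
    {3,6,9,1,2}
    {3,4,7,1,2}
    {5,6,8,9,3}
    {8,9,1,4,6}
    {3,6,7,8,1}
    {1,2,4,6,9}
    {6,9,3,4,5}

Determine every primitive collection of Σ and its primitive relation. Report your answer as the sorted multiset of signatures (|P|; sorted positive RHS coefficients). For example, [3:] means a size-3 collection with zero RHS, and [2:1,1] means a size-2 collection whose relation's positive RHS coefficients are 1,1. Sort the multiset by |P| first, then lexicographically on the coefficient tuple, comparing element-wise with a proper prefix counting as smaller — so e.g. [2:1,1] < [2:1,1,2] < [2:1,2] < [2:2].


Δ(Σ) — 9 vertices, 7 min non-faces:

  {2,8}:  v_{2} + v_{8} = 0 ; sig = [2:]
  {7,9}:  v_{7} + v_{9} = 0 ; sig = [2:]
  {1,5}:  v_{1} + v_{5} = v_{8} ; sig = [2:1]
  {2,5}:  v_{2} + v_{5} = v_{3} + v_{4} + v_{6} + v_{9} ; sig = [2:1,1,1,1]
  {5,7}:  v_{5} + v_{7} = v_{3} + v_{4} + v_{6} + v_{8} ; sig = [2:1,1,1,1]
  {1,3,4,6}:  v_{1} + v_{3} + v_{4} + v_{6} = v_{7} ; sig = [4:1]
  {3,4,6,8,9}:  v_{3} + v_{4} + v_{6} + v_{8} + v_{9} = v_{5} ; sig = [5:1]

Hence PRS(X_Σ) =
[[2:], [2:], [2:1], [2:1,1,1,1], [2:1,1,1,1], [4:1], [5:1]]


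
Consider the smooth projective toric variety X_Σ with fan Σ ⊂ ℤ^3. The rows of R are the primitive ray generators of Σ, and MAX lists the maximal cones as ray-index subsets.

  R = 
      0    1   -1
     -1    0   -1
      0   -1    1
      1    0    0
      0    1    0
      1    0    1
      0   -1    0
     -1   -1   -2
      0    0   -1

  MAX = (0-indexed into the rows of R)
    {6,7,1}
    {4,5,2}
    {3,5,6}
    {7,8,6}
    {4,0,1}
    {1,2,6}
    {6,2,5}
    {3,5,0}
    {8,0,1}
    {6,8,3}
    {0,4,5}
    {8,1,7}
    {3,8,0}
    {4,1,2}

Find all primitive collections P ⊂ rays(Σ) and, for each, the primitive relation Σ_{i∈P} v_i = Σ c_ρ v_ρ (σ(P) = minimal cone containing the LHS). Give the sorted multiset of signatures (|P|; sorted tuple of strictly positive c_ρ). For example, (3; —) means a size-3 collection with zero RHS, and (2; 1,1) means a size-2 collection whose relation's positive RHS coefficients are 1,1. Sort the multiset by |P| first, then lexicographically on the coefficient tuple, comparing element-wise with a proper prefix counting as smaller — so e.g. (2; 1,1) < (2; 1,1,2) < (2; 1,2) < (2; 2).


Primitive collections (16):

  P = {0,2}:  v_{0} + v_{2} = 0  →  sig = (2; —)
  P = {1,5}:  v_{1} + v_{5} = 0  →  sig = (2; —)
  P = {4,6}:  v_{4} + v_{6} = 0  →  sig = (2; —)
  P = {0,6}:  v_{0} + v_{6} = v_{8}  →  sig = (2; 1)
  P = {1,3}:  v_{1} + v_{3} = v_{8}  →  sig = (2; 1)
  P = {2,8}:  v_{2} + v_{8} = v_{6}  →  sig = (2; 1)
  P = {4,8}:  v_{4} + v_{8} = v_{0}  →  sig = (2; 1)
  P = {5,8}:  v_{5} + v_{8} = v_{3}  →  sig = (2; 1)
  P = {2,3}:  v_{2} + v_{3} = v_{5} + v_{6}  →  sig = (2; 1,1)
  P = {3,4}:  v_{3} + v_{4} = v_{0} + v_{5}  →  sig = (2; 1,1)
  P = {4,7}:  v_{4} + v_{7} = v_{1} + v_{8}  →  sig = (2; 1,1)
  P = {5,7}:  v_{5} + v_{7} = v_{6} + v_{8}  →  sig = (2; 1,1)
  P = {0,7}:  v_{0} + v_{7} = v_{1} + 2·v_{8}  →  sig = (2; 1,2)
  P = {2,7}:  v_{2} + v_{7} = v_{1} + 2·v_{6}  →  sig = (2; 1,2)
  P = {3,7}:  v_{3} + v_{7} = v_{6} + 2·v_{8}  →  sig = (2; 1,2)
  P = {1,6,8}:  v_{1} + v_{6} + v_{8} = v_{7}  →  sig = (3; 1)

Sorted signature multiset PRS(X):
    (2; —)
    (2; —)
    (2; —)
    (2; 1)
    (2; 1)
    (2; 1)
    (2; 1)
    (2; 1)
    (2; 1,1)
    (2; 1,1)
    (2; 1,1)
    (2; 1,1)
    (2; 1,2)
    (2; 1,2)
    (2; 1,2)
    (3; 1)


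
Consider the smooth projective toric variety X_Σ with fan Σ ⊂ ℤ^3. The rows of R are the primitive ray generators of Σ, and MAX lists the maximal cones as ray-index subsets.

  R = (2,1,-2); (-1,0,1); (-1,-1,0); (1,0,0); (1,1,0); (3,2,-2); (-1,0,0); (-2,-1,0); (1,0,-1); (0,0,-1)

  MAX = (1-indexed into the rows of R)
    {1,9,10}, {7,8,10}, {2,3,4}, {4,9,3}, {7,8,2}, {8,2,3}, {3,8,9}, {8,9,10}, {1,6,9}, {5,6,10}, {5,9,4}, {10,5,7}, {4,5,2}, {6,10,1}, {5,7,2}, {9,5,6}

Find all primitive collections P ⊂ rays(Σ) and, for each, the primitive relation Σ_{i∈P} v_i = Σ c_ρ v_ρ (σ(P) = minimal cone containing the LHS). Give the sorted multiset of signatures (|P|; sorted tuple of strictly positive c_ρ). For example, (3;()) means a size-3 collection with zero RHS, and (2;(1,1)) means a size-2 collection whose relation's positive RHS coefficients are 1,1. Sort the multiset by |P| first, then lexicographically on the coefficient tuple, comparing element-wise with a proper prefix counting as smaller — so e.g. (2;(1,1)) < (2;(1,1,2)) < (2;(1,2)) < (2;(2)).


|primitive collections| = 23. Relations:

  {2,9}:  v_{2} + v_{9} = 0  →  sig = (2;())
  {3,5}:  v_{3} + v_{5} = 0  →  sig = (2;())
  {4,7}:  v_{4} + v_{7} = 0  →  sig = (2;())
  {1,5}:  v_{1} + v_{5} = v_{6}  →  sig = (2;(1))
  {2,10}:  v_{2} + v_{10} = v_{7}  →  sig = (2;(1))
  {3,6}:  v_{3} + v_{6} = v_{1}  →  sig = (2;(1))
  {3,7}:  v_{3} + v_{7} = v_{8}  →  sig = (2;(1))
  {4,8}:  v_{4} + v_{8} = v_{3}  →  sig = (2;(1))
  {4,10}:  v_{4} + v_{10} = v_{9}  →  sig = (2;(1))
  {5,8}:  v_{5} + v_{8} = v_{7}  →  sig = (2;(1))
  {7,9}:  v_{7} + v_{9} = v_{10}  →  sig = (2;(1))
  {1,2}:  v_{1} + v_{2} = v_{5} + v_{10}  →  sig = (2;(1,1))
  {1,3}:  v_{1} + v_{3} = v_{9} + v_{10}  →  sig = (2;(1,1))
  {3,10}:  v_{3} + v_{10} = v_{8} + v_{9}  →  sig = (2;(1,1))
  {1,4}:  v_{1} + v_{4} = v_{5} + 2·v_{9}  →  sig = (2;(1,2))
  {1,7}:  v_{1} + v_{7} = v_{5} + 2·v_{10}  →  sig = (2;(1,2))
  {2,6}:  v_{2} + v_{6} = 2·v_{5} + v_{10}  →  sig = (2;(1,2))
  {6,8}:  v_{6} + v_{8} = v_{5} + 2·v_{10}  →  sig = (2;(1,2))
  {1,8}:  v_{1} + v_{8} = 2·v_{10}  →  sig = (2;(2))
  {4,6}:  v_{4} + v_{6} = 2·v_{5} + 2·v_{9}  →  sig = (2;(2,2))
  {6,7}:  v_{6} + v_{7} = 2·v_{5} + 2·v_{10}  →  sig = (2;(2,2))
  {5,9,10}:  v_{5} + v_{9} + v_{10} = v_{1}  →  sig = (3;(1))
  {6,9,10}:  v_{6} + v_{9} + v_{10} = 2·v_{1}  →  sig = (3;(2))

Sorted signature multiset PRS(X):
    |P|=2: 21 collections, coeffs (), (), (), (1), (1), (1), (1), (1), (1), (1), (1), (1,1), (1,1), (1,1), (1,2), (1,2), (1,2), (1,2), (2), (2,2), (2,2)
    |P|=3: 2 collections, coeffs (1), (2)


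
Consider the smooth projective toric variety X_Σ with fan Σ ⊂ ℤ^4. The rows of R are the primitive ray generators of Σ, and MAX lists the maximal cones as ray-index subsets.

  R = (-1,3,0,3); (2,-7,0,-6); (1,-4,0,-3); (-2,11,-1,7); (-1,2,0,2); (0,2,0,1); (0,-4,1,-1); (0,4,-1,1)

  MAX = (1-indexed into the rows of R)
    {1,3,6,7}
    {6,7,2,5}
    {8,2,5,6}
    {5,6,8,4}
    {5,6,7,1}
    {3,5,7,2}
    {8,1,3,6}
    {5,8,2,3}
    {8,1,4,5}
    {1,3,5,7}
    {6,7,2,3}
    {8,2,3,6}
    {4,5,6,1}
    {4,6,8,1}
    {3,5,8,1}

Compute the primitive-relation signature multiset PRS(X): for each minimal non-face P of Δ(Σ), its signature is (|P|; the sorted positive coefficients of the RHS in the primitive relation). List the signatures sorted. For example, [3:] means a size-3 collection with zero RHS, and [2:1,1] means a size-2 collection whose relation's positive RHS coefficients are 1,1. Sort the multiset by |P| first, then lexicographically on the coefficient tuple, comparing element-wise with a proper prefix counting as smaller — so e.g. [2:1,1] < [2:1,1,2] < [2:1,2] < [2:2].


|primitive collections| = 7. Relations:

  P = {7,8}:  v_{7} + v_{8} = 0  →  sig = [2:]
  P = {1,2}:  v_{1} + v_{2} = v_{3}  →  sig = [2:1]
  P = {2,4}:  v_{2} + v_{4} = v_{8}  →  sig = [2:1]
  P = {3,4}:  v_{3} + v_{4} = v_{1} + v_{8}  →  sig = [2:1,1]
  P = {4,7}:  v_{4} + v_{7} = v_{1} + v_{5} + v_{6}  →  sig = [2:1,1,1]
  P = {3,5,6}:  v_{3} + v_{5} + v_{6} = 0  →  sig = [3:]
  P = {1,5,6,8}:  v_{1} + v_{5} + v_{6} + v_{8} = v_{4}  →  sig = [4:1]

Sorted signature multiset PRS(X):
    [2:]
    [2:1]
    [2:1]
    [2:1,1]
    [2:1,1,1]
    [3:]
    [4:1]


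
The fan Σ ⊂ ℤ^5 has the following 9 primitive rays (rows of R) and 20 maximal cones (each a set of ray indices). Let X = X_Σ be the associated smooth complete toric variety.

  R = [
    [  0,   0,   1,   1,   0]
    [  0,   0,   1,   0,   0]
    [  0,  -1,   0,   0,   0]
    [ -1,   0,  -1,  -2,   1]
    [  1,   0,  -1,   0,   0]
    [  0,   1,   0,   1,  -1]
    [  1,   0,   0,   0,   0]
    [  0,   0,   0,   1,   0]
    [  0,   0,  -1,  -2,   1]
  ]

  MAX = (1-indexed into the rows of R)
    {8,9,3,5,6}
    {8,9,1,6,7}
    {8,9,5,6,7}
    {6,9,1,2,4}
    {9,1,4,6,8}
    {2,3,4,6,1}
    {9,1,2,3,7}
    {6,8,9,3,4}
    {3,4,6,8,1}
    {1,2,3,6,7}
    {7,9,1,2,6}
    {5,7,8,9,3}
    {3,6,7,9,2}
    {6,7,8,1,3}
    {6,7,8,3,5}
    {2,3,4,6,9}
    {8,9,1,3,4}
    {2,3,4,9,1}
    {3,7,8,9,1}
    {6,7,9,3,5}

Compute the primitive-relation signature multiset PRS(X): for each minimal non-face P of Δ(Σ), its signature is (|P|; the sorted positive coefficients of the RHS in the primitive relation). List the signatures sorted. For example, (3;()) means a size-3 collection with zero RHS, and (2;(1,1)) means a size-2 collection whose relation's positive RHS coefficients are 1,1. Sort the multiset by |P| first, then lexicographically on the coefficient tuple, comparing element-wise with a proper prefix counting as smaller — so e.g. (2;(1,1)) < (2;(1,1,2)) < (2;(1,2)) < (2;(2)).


Δ(Σ) — 9 vertices, 7 min non-faces:

  • {2,5}:  v_{2} + v_{5} = v_{7} — sig = (2;(1))
  • {2,8}:  v_{2} + v_{8} = v_{1} — sig = (2;(1))
  • {4,7}:  v_{4} + v_{7} = v_{9} — sig = (2;(1))
  • {1,5}:  v_{1} + v_{5} = v_{7} + v_{8} — sig = (2;(1,1))
  • {4,5}:  v_{4} + v_{5} = v_{3} + v_{6} + v_{8} + 2·v_{9} — sig = (2;(1,1,1,2))
  • {1,3,6,9}:  v_{1} + v_{3} + v_{6} + v_{9} = 0 — sig = (4;())
  • {3,6,7,8,9}:  v_{3} + v_{6} + v_{7} + v_{8} + v_{9} = v_{5} — sig = (5;(1))

Sorted signature multiset PRS(X):
    |P|=2: 5 collections, coeffs (1), (1), (1), (1,1), (1,1,1,2)
    |P|=4: 1 collection, coeffs ()
    |P|=5: 1 collection, coeffs (1)
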